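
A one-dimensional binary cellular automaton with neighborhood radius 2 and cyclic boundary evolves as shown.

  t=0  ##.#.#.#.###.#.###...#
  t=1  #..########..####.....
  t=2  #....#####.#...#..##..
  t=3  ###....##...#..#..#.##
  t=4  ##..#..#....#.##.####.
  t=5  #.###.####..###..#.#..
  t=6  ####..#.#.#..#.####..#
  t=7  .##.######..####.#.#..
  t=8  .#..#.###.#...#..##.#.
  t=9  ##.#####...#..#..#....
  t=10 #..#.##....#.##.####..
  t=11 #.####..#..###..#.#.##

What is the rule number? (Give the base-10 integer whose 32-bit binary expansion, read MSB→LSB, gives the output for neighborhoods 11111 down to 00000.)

3269807473

  [31] ##### => #  t=1,i=5
  [30] ####. => #  t=1,i=9
  [29] ###.# => .  t=0,i=1
  [28] ###.. => .  t=0,i=17
  [27] ##.## => .  t=4,i=16
  [26] ##.#. => .  t=0,i=2
  [25] ##..# => #  t=1,i=11
  [24] ##... => .  t=0,i=18
  [23] #.### => #  t=0,i=9
  [22] #.##. => #  t=4,i=0
  [21] #.#.# => #  t=0,i=3
  [20] #.#.. => .  t=2,i=11
  [19] #..## => .  t=1,i=2
  [18] #..#. => #  t=2,i=21
  [17] #...# => .  t=0,i=19
  [16] #.... => #  t=1,i=18
  [15] .#### => .  t=1,i=4
  [14] .###. => #  t=0,i=0
  [13] .##.# => .  t=4,i=15
  [12] .##.. => .  t=2,i=19
  [11] .#.## => #  t=0,i=8
  [10] .#.#. => #  t=0,i=4
  [9] .#..# => .  t=1,i=1
  [8] .#... => #  t=2,i=1
  [7] ..### => .  t=0,i=21
  [6] ..##. => #  t=2,i=18
  [5] ..#.# => #  t=3,i=18
  [4] ..#.. => #  t=1,i=0
  [3] ...## => .  t=0,i=20
  [2] ...#. => .  t=1,i=21
  [1] ....# => .  t=1,i=20
  [0] ..... => #  t=1,i=19
  bits 11000010111001010100110101110001 = 3269807473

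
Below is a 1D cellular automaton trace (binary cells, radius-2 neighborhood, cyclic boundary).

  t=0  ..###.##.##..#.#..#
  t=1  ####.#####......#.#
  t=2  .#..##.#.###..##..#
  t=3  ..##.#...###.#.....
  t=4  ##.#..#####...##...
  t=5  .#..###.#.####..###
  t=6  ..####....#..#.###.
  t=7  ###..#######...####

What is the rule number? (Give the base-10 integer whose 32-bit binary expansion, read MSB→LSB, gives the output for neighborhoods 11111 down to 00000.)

2580243358

  nb #####: next=#  (t=1,i=1, bit31=1)
  nb ####.: next=.  (t=1,i=2, bit30=0)
  nb ###.#: next=.  (t=0,i=4, bit29=0)
  nb ###..: next=#  (t=1,i=9, bit28=1)
  nb ##.##: next=#  (t=0,i=5, bit27=1)
  nb ##.#.: next=.  (t=2,i=6, bit26=0)
  nb ##..#: next=.  (t=0,i=11, bit25=0)
  nb ##...: next=#  (t=1,i=10, bit24=1)
  nb #.###: next=#  (t=1,i=5, bit23=1)
  nb #.##.: next=#  (t=0,i=6, bit22=1)
  nb #.#.#: next=.  (t=2,i=7, bit21=0)
  nb #.#..: next=.  (t=0,i=15, bit20=0)
  nb #..##: next=#  (t=0,i=1, bit19=1)
  nb #..#.: next=.  (t=0,i=12, bit18=0)
  nb #...#: next=#  (t=3,i=7, bit17=1)
  nb #....: next=#  (t=1,i=11, bit16=1)
  nb .####: next=.  (t=1,i=0, bit15=0)
  nb .###.: next=#  (t=0,i=3, bit14=1)
  nb .##.#: next=#  (t=0,i=7, bit13=1)
  nb .##..: next=.  (t=0,i=10, bit12=0)
  nb .#.##: next=.  (t=1,i=17, bit11=0)
  nb .#.#.: next=.  (t=0,i=14, bit10=0)
  nb .#..#: next=#  (t=0,i=0, bit9=1)
  nb .#...: next=#  (t=3,i=6, bit8=1)
  nb ..###: next=#  (t=0,i=2, bit7=1)
  nb ..##.: next=.  (t=2,i=4, bit6=0)
  nb ..#.#: next=.  (t=0,i=13, bit5=0)
  nb ..#..: next=#  (t=0,i=18, bit4=1)
  nb ...##: next=#  (t=3,i=1, bit3=1)
  nb ...#.: next=#  (t=1,i=15, bit2=1)
  nb ....#: next=#  (t=1,i=14, bit1=1)
  nb .....: next=.  (t=1,i=12, bit0=0)
  bits 10011001110010110110001110011110 = 2580243358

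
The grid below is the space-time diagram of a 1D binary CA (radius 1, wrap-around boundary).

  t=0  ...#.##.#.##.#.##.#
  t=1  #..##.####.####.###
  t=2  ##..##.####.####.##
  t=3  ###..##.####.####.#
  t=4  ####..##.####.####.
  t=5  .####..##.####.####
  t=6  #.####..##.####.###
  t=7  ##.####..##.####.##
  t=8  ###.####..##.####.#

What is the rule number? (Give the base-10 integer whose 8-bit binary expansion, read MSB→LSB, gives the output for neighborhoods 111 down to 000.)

  ### -> #   bit 7 = 1  t=1,i=7
  ##. -> #   bit 6 = 1  t=0,i=6
  #.# -> #   bit 5 = 1  t=0,i=4
  #.. -> #   bit 4 = 1  t=0,i=0
  .## -> .   bit 3 = 0  t=0,i=5
  .#. -> #   bit 2 = 1  t=0,i=3
  ..# -> .   bit 1 = 0  t=0,i=2
  ... -> .   bit 0 = 0  t=0,i=1
  bits 11110100 = 244

244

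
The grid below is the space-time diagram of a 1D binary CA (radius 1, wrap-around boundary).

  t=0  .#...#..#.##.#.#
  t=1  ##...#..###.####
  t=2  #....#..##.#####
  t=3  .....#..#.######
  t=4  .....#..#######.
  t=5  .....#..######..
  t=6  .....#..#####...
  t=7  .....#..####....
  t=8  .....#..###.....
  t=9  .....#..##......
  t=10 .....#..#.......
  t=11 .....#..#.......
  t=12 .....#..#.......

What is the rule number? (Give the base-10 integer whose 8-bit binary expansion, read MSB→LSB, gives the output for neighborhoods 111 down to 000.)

  [7] ### => #  t=1,i=0
  [6] ##. => .  t=0,i=11
  [5] #.# => #  t=0,i=0
  [4] #.. => .  t=0,i=2
  [3] .## => #  t=0,i=10
  [2] .#. => #  t=0,i=1
  [1] ..# => .  t=0,i=4
  [0] ... => .  t=0,i=3
  bits 10101100 = 172

172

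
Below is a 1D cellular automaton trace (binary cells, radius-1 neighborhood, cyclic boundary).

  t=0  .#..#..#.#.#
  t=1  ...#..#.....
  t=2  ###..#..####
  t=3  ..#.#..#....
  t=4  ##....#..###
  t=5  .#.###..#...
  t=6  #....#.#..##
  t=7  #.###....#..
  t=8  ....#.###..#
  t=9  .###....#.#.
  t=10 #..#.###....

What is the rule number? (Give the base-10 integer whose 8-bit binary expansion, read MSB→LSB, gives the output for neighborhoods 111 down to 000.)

  ###|.  b7=0 t=2,i=0
  ##.|#  b6=1 t=2,i=2
  #.#|.  b5=0 t=0,i=0
  #..|.  b4=0 t=0,i=2
  .##|.  b3=0 t=2,i=8
  .#.|.  b2=0 t=0,i=1
  ..#|#  b1=1 t=0,i=3
  ...|#  b0=1 t=1,i=0
  bits 01000011 = 67

67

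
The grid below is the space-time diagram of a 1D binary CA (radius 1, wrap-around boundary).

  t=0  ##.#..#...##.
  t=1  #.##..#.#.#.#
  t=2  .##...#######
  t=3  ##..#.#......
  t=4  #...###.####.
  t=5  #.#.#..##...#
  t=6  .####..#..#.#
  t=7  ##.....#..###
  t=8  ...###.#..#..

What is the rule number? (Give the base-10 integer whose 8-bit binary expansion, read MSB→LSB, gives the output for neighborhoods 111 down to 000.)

  ###|.  b7=0 t=2,i=7
  ##.|.  b6=0 t=0,i=1
  #.#|#  b5=1 t=0,i=2
  #..|.  b4=0 t=0,i=4
  .##|#  b3=1 t=0,i=0
  .#.|#  b2=1 t=0,i=3
  ..#|.  b1=0 t=0,i=5
  ...|#  b0=1 t=0,i=8
  bits 00101101 = 45

45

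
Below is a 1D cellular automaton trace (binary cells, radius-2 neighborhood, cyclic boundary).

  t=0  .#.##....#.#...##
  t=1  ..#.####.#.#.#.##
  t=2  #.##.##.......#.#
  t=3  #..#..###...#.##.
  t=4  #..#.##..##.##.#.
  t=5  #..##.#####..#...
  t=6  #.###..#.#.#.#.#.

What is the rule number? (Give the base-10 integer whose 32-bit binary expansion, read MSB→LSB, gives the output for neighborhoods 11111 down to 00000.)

  #####|.  b31=0 t=5,i=8
  ####.|#  b30=1 t=1,i=6
  ###.#|.  b29=0 t=1,i=7
  ###..|.  b28=0 t=3,i=8
  ##.##|.  b27=0 t=2,i=1
  ##.#.|.  b26=0 t=0,i=0
  ##..#|#  b25=1 t=1,i=0
  ##...|#  b24=1 t=0,i=5
  #.###|.  b23=0 t=1,i=4
  #.##.|.  b22=0 t=0,i=3
  #.#.#|.  b21=0 t=0,i=1
  #.#..|#  b20=1 t=0,i=11
  #..##|#  b19=1 t=3,i=5
  #..#.|.  b18=0 t=1,i=1
  #...#|#  b17=1 t=0,i=13
  #....|#  b16=1 t=0,i=6
  .####|#  b15=1 t=1,i=5
  .###.|.  b14=0 t=3,i=7
  .##.#|#  b13=1 t=0,i=16
  .##..|#  b12=1 t=0,i=4
  .#.##|#  b11=1 t=0,i=2
  .#.#.|.  b10=0 t=0,i=10
  .#..#|.  b9=0 t=3,i=1
  .#...|.  b8=0 t=0,i=12
  ..###|#  b7=1 t=3,i=6
  ..##.|#  b6=1 t=0,i=15
  ..#.#|#  b5=1 t=0,i=9
  ..#..|#  b4=1 t=3,i=3
  ...##|.  b3=0 t=0,i=14
  ...#.|.  b2=0 t=0,i=8
  ....#|#  b1=1 t=0,i=7
  .....|.  b0=0 t=2,i=9
  bits 01000011000110111011100011110010 = 1125890290

1125890290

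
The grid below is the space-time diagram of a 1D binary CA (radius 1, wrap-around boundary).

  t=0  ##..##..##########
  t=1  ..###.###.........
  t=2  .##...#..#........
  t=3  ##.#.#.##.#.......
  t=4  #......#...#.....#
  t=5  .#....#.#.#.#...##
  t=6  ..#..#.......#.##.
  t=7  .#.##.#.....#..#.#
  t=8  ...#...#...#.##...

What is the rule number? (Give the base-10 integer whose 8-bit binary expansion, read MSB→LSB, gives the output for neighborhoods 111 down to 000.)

26

  ### -> .   bit 7 = 0  t=0,i=0
  ##. -> .   bit 6 = 0  t=0,i=1
  #.# -> .   bit 5 = 0  t=1,i=5
  #.. -> #   bit 4 = 1  t=0,i=2
  .## -> #   bit 3 = 1  t=0,i=4
  .#. -> .   bit 2 = 0  t=2,i=6
  ..# -> #   bit 1 = 1  t=0,i=3
  ... -> .   bit 0 = 0  t=1,i=0
  bits 00011010 = 26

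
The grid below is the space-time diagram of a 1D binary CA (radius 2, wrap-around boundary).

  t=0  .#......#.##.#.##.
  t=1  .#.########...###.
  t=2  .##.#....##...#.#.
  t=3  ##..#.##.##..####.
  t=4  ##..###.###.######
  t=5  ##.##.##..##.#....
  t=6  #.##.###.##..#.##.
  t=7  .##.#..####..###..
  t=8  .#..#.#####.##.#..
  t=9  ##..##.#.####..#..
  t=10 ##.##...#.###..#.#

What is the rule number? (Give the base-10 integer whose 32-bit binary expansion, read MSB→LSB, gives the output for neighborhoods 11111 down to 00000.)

2019138807

  nb #####: next=.  (t=1,i=5, bit31=0)
  nb ####.: next=#  (t=1,i=9, bit30=1)
  nb ###.#: next=#  (t=3,i=16, bit29=1)
  nb ###..: next=#  (t=1,i=10, bit28=1)
  nb ##.##: next=#  (t=3,i=8, bit27=1)
  nb ##.#.: next=.  (t=0,i=12, bit26=0)
  nb ##..#: next=.  (t=0,i=17, bit25=0)
  nb ##...: next=.  (t=1,i=11, bit24=0)
  nb #.###: next=.  (t=1,i=3, bit23=0)
  nb #.##.: next=#  (t=0,i=10, bit22=1)
  nb #.#.#: next=.  (t=0,i=13, bit21=0)
  nb #.#..: next=#  (t=2,i=4, bit20=1)
  nb #..##: next=#  (t=2,i=0, bit19=1)
  nb #..#.: next=.  (t=0,i=0, bit18=0)
  nb #...#: next=.  (t=1,i=12, bit17=0)
  nb #....: next=#  (t=0,i=3, bit16=1)
  nb .####: next=#  (t=1,i=4, bit15=1)
  nb .###.: next=.  (t=1,i=15, bit14=0)
  nb .##.#: next=.  (t=0,i=11, bit13=0)
  nb .##..: next=#  (t=0,i=16, bit12=1)
  nb .#.##: next=#  (t=0,i=9, bit11=1)
  nb .#.#.: next=#  (t=2,i=15, bit10=1)
  nb .#..#: next=.  (t=2,i=17, bit9=0)
  nb .#...: next=.  (t=0,i=2, bit8=0)
  nb ..###: next=#  (t=1,i=14, bit7=1)
  nb ..##.: next=#  (t=2,i=1, bit6=1)
  nb ..#.#: next=#  (t=0,i=8, bit5=1)
  nb ..#..: next=#  (t=0,i=1, bit4=1)
  nb ...##: next=.  (t=1,i=13, bit3=0)
  nb ...#.: next=#  (t=0,i=7, bit2=1)
  nb ....#: next=#  (t=0,i=6, bit1=1)
  nb .....: next=#  (t=0,i=4, bit0=1)
  bits 01111000010110011001110011110111 = 2019138807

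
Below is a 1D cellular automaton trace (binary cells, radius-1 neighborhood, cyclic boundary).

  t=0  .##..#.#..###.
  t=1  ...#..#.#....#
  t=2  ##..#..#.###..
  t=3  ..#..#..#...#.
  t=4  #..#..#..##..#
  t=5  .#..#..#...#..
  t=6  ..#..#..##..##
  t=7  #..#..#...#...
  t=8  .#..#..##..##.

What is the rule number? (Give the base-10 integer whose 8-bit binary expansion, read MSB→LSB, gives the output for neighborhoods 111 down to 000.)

  nb ###: next=.  (t=0,i=11, bit7=0)
  nb ##.: next=.  (t=0,i=2, bit6=0)
  nb #.#: next=#  (t=0,i=6, bit5=1)
  nb #..: next=#  (t=0,i=3, bit4=1)
  nb .##: next=.  (t=0,i=1, bit3=0)
  nb .#.: next=.  (t=0,i=5, bit2=0)
  nb ..#: next=.  (t=0,i=0, bit1=0)
  nb ...: next=#  (t=1,i=1, bit0=1)
  bits 00110001 = 49

49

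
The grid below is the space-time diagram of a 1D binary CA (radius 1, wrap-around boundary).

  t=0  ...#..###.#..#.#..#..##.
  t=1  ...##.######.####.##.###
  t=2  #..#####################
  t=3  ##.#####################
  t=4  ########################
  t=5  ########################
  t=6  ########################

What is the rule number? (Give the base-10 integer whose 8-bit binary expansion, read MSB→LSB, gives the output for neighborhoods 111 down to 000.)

252

  ### -> #   bit 7 = 1  t=0,i=7
  ##. -> #   bit 6 = 1  t=0,i=8
  #.# -> #   bit 5 = 1  t=0,i=9
  #.. -> #   bit 4 = 1  t=0,i=4
  .## -> #   bit 3 = 1  t=0,i=6
  .#. -> #   bit 2 = 1  t=0,i=3
  ..# -> .   bit 1 = 0  t=0,i=2
  ... -> .   bit 0 = 0  t=0,i=0
  bits 11111100 = 252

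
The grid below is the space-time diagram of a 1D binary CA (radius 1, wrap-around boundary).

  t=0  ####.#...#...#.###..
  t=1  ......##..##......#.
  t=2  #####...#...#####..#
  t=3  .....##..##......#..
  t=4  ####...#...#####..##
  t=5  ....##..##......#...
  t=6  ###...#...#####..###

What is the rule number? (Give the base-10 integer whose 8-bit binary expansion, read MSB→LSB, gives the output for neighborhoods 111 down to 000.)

17

  ###|.  b7=0 t=0,i=1
  ##.|.  b6=0 t=0,i=3
  #.#|.  b5=0 t=0,i=4
  #..|#  b4=1 t=0,i=6
  .##|.  b3=0 t=0,i=0
  .#.|.  b2=0 t=0,i=5
  ..#|.  b1=0 t=0,i=8
  ...|#  b0=1 t=0,i=7
  bits 00010001 = 17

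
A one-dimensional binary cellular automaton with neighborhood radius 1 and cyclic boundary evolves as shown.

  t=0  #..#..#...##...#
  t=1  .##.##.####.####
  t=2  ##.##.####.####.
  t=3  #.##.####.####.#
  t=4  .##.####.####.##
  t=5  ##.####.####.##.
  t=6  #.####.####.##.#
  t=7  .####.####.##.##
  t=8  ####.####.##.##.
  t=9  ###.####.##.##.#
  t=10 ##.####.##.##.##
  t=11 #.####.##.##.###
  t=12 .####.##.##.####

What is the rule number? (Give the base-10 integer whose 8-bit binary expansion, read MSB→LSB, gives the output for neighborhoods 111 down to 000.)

  nb ###: next=#  (t=1,i=8, bit7=1)
  nb ##.: next=.  (t=0,i=0, bit6=0)
  nb #.#: next=#  (t=1,i=0, bit5=1)
  nb #..: next=#  (t=0,i=1, bit4=1)
  nb .##: next=#  (t=0,i=10, bit3=1)
  nb .#.: next=.  (t=0,i=3, bit2=0)
  nb ..#: next=#  (t=0,i=2, bit1=1)
  nb ...: next=#  (t=0,i=8, bit0=1)
  bits 10111011 = 187

187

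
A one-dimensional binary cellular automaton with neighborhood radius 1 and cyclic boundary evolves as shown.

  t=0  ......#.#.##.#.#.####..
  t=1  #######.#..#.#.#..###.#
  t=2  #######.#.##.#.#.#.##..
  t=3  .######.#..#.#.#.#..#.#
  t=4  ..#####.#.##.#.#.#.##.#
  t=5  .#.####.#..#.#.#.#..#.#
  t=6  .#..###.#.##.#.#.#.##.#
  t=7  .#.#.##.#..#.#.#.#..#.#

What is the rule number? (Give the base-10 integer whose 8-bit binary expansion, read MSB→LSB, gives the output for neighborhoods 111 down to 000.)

199

  nb ###: next=#  (t=0,i=18, bit7=1)
  nb ##.: next=#  (t=0,i=11, bit6=1)
  nb #.#: next=.  (t=0,i=7, bit5=0)
  nb #..: next=.  (t=0,i=21, bit4=0)
  nb .##: next=.  (t=0,i=10, bit3=0)
  nb .#.: next=#  (t=0,i=6, bit2=1)
  nb ..#: next=#  (t=0,i=5, bit1=1)
  nb ...: next=#  (t=0,i=0, bit0=1)
  bits 11000111 = 199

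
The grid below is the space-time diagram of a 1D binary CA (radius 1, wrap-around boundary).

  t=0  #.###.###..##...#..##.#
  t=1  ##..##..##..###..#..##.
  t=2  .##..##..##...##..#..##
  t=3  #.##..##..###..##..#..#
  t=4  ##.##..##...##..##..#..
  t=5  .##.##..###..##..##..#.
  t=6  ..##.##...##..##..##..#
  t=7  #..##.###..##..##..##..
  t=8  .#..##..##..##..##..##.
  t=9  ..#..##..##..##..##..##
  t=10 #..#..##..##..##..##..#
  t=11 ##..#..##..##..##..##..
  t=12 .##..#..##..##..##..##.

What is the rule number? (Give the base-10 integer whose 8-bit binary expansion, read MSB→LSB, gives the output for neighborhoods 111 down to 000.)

  ###|.  b7=0 t=0,i=3
  ##.|#  b6=1 t=0,i=0
  #.#|#  b5=1 t=0,i=1
  #..|#  b4=1 t=0,i=9
  .##|.  b3=0 t=0,i=2
  .#.|.  b2=0 t=0,i=16
  ..#|.  b1=0 t=0,i=10
  ...|#  b0=1 t=0,i=14
  bits 01110001 = 113

113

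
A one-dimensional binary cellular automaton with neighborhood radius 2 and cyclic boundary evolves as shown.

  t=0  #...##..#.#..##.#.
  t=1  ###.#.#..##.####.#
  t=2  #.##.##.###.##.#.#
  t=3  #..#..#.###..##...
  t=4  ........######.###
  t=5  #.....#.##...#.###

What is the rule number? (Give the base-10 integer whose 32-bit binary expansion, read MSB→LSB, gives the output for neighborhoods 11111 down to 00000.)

932898246

  ##### -> .   bit 31 = 0  t=4,i=10
  ####. -> .   bit 30 = 0  t=1,i=1
  ###.# -> #   bit 29 = 1  t=1,i=2
  ###.. -> #   bit 28 = 1  t=3,i=10
  ##.## -> .   bit 27 = 0  t=1,i=11
  ##.#. -> #   bit 26 = 1  t=0,i=15
  ##..# -> #   bit 25 = 1  t=0,i=6
  ##... -> #   bit 24 = 1  t=3,i=15
  #.### -> #   bit 23 = 1  t=1,i=12
  #.##. -> .   bit 22 = 0  t=2,i=2
  #.#.# -> .   bit 21 = 0  t=0,i=16
  #.#.. -> #   bit 20 = 1  t=0,i=0
  #..## -> #   bit 19 = 1  t=0,i=12
  #..#. -> .   bit 18 = 0  t=0,i=7
  #...# -> #   bit 17 = 1  t=0,i=2
  #.... -> .   bit 16 = 0  t=4,i=1
  .#### -> #   bit 15 = 1  t=1,i=0
  .###. -> #   bit 14 = 1  t=2,i=9
  .##.# -> #   bit 13 = 1  t=0,i=14
  .##.. -> .   bit 12 = 0  t=0,i=5
  .#.## -> .   bit 11 = 0  t=2,i=16
  .#.#. -> #   bit 10 = 1  t=0,i=9
  .#..# -> .   bit 9 = 0  t=0,i=11
  .#... -> #   bit 8 = 1  t=0,i=1
  ..### -> #   bit 7 = 1  t=4,i=8
  ..##. -> #   bit 6 = 1  t=0,i=4
  ..#.# -> .   bit 5 = 0  t=0,i=8
  ..#.. -> .   bit 4 = 0  t=3,i=0
  ...## -> .   bit 3 = 0  t=0,i=3
  ...#. -> #   bit 2 = 1  t=3,i=17
  ....# -> #   bit 1 = 1  t=4,i=6
  ..... -> .   bit 0 = 0  t=4,i=2
  bits 00110111100110101110010111000110 = 932898246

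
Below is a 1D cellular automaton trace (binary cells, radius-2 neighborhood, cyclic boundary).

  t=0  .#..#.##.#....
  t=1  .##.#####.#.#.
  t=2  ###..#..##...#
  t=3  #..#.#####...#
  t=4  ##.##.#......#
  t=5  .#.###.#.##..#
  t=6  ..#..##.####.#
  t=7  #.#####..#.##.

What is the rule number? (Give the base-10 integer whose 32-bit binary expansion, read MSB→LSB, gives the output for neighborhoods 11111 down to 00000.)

642300913

  ##### -> .   bit 31 = 0  t=1,i=6
  ####. -> .   bit 30 = 0  t=1,i=7
  ###.# -> #   bit 29 = 1  t=1,i=8
  ###.. -> .   bit 28 = 0  t=2,i=2
  ##.## -> .   bit 27 = 0  t=1,i=3
  ##.#. -> #   bit 26 = 1  t=0,i=8
  ##..# -> #   bit 25 = 1  t=2,i=3
  ##... -> .   bit 24 = 0  t=2,i=10
  #.### -> .   bit 23 = 0  t=1,i=4
  #.##. -> #   bit 22 = 1  t=0,i=6
  #.#.# -> .   bit 21 = 0  t=1,i=10
  #.#.. -> .   bit 20 = 0  t=0,i=9
  #..## -> #   bit 19 = 1  t=1,i=0
  #..#. -> .   bit 18 = 0  t=0,i=3
  #...# -> .   bit 17 = 0  t=2,i=11
  #.... -> .   bit 16 = 0  t=0,i=11
  .#### -> #   bit 15 = 1  t=1,i=5
  .###. -> .   bit 14 = 0  t=4,i=0
  .##.# -> #   bit 13 = 1  t=0,i=7
  .##.. -> #   bit 12 = 1  t=2,i=9
  .#.## -> #   bit 11 = 1  t=0,i=5
  .#.#. -> .   bit 10 = 0  t=1,i=11
  .#..# -> #   bit 9 = 1  t=0,i=2
  .#... -> #   bit 8 = 1  t=0,i=10
  ..### -> #   bit 7 = 1  t=2,i=13
  ..##. -> #   bit 6 = 1  t=1,i=1
  ..#.# -> #   bit 5 = 1  t=0,i=4
  ..#.. -> #   bit 4 = 1  t=0,i=1
  ...## -> .   bit 3 = 0  t=2,i=12
  ...#. -> .   bit 2 = 0  t=0,i=0
  ....# -> .   bit 1 = 0  t=0,i=13
  ..... -> #   bit 0 = 1  t=0,i=12
  bits 00100110010010001011101111110001 = 642300913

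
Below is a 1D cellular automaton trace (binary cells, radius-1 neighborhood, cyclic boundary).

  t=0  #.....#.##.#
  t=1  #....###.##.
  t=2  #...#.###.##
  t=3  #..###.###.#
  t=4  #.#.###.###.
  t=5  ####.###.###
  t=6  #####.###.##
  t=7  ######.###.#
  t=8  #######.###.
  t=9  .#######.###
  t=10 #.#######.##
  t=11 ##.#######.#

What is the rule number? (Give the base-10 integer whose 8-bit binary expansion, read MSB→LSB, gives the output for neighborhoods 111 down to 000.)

  [7] ### => #  t=1,i=6
  [6] ##. => #  t=0,i=0
  [5] #.# => #  t=0,i=7
  [4] #.. => .  t=0,i=1
  [3] .## => .  t=0,i=8
  [2] .#. => #  t=0,i=6
  [1] ..# => #  t=0,i=5
  [0] ... => .  t=0,i=2
  bits 11100110 = 230

230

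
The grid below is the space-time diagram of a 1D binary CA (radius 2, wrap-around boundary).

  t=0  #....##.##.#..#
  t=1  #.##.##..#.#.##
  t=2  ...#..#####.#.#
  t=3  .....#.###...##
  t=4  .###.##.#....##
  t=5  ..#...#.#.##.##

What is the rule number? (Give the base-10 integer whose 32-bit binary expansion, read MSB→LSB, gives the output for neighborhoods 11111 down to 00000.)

3256745059

  [31] ##### => #  t=2,i=8
  [30] ####. => #  t=2,i=9
  [29] ###.# => .  t=1,i=0
  [28] ###.. => .  t=3,i=9
  [27] ##.## => .  t=0,i=7
  [26] ##.#. => .  t=0,i=10
  [25] ##..# => #  t=1,i=7
  [24] ##... => .  t=0,i=1
  [23] #.### => .  t=1,i=13
  [22] #.##. => .  t=0,i=8
  [21] #.#.# => .  t=1,i=11
  [20] #.#.. => #  t=0,i=11
  [19] #..## => #  t=0,i=13
  [18] #..#. => #  t=1,i=8
  [17] #...# => .  t=2,i=1
  [16] #.... => #  t=0,i=2
  [15] .#### => #  t=2,i=7
  [14] .###. => #  t=1,i=14
  [13] .##.# => #  t=0,i=6
  [12] .##.. => #  t=0,i=0
  [11] .#.## => #  t=1,i=12
  [10] .#.#. => #  t=1,i=10
  [9] .#..# => .  t=0,i=12
  [8] .#... => .  t=2,i=0
  [7] ..### => .  t=2,i=6
  [6] ..##. => #  t=0,i=5
  [5] ..#.# => #  t=1,i=9
  [4] ..#.. => .  t=2,i=3
  [3] ...## => .  t=0,i=4
  [2] ...#. => .  t=2,i=2
  [1] ....# => #  t=0,i=3
  [0] ..... => #  t=3,i=2
  bits 11000010000111011111110001100011 = 3256745059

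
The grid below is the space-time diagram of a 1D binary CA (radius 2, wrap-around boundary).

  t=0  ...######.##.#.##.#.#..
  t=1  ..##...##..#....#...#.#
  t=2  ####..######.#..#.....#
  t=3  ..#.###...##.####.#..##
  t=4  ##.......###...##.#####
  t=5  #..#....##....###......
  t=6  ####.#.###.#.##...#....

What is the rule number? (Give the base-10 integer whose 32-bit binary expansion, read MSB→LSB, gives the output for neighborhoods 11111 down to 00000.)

1646080728

  ##### -> .   bit 31 = 0  t=0,i=5
  ####. -> #   bit 30 = 1  t=0,i=7
  ###.# -> #   bit 29 = 1  t=0,i=8
  ###.. -> .   bit 28 = 0  t=2,i=3
  ##.## -> .   bit 27 = 0  t=0,i=9
  ##.#. -> .   bit 26 = 0  t=0,i=12
  ##..# -> #   bit 25 = 1  t=1,i=9
  ##... -> .   bit 24 = 0  t=1,i=4
  #.### -> .   bit 23 = 0  t=3,i=4
  #.##. -> .   bit 22 = 0  t=0,i=10
  #.#.# -> .   bit 21 = 0  t=0,i=13
  #.#.. -> #   bit 20 = 1  t=0,i=20
  #..## -> #   bit 19 = 1  t=1,i=1
  #..#. -> #   bit 18 = 1  t=1,i=10
  #...# -> .   bit 17 = 0  t=1,i=5
  #.... -> #   bit 16 = 1  t=0,i=22
  .#### -> .   bit 15 = 0  t=0,i=4
  .###. -> .   bit 14 = 0  t=3,i=5
  .##.# -> #   bit 13 = 1  t=0,i=11
  .##.. -> #   bit 12 = 1  t=1,i=3
  .#.## -> .   bit 11 = 0  t=0,i=14
  .#.#. -> .   bit 10 = 0  t=0,i=19
  .#..# -> #   bit 9 = 1  t=1,i=0
  .#... -> .   bit 8 = 0  t=0,i=21
  ..### -> #   bit 7 = 1  t=0,i=3
  ..##. -> #   bit 6 = 1  t=1,i=2
  ..#.# -> .   bit 5 = 0  t=1,i=20
  ..#.. -> #   bit 4 = 1  t=1,i=11
  ...## -> #   bit 3 = 1  t=0,i=2
  ...#. -> .   bit 2 = 0  t=1,i=15
  ....# -> .   bit 1 = 0  t=0,i=1
  ..... -> .   bit 0 = 0  t=0,i=0
  bits 01100010000111010011001011011000 = 1646080728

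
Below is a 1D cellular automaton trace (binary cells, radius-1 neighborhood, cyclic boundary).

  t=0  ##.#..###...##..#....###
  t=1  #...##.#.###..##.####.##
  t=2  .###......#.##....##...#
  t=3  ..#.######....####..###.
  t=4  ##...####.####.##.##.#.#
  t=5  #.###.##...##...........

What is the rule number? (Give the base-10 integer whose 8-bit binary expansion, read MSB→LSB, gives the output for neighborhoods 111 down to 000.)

147

  nb ###: next=#  (t=0,i=0, bit7=1)
  nb ##.: next=.  (t=0,i=1, bit6=0)
  nb #.#: next=.  (t=0,i=2, bit5=0)
  nb #..: next=#  (t=0,i=4, bit4=1)
  nb .##: next=.  (t=0,i=6, bit3=0)
  nb .#.: next=.  (t=0,i=3, bit2=0)
  nb ..#: next=#  (t=0,i=5, bit1=1)
  nb ...: next=#  (t=0,i=10, bit0=1)
  bits 10010011 = 147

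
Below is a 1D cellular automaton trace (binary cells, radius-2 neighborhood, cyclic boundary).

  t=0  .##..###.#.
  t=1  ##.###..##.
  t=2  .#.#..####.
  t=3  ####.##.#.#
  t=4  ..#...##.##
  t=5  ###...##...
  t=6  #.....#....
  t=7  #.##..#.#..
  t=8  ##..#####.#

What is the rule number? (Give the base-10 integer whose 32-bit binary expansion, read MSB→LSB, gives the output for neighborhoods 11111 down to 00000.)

1184705777

  ##### -> .   bit 31 = 0  t=3,i=1
  ####. -> #   bit 30 = 1  t=2,i=8
  ###.# -> .   bit 29 = 0  t=0,i=7
  ###.. -> .   bit 28 = 0  t=1,i=5
  ##.## -> .   bit 27 = 0  t=1,i=2
  ##.#. -> #   bit 26 = 1  t=0,i=8
  ##..# -> #   bit 25 = 1  t=0,i=3
  ##... -> .   bit 24 = 0  t=5,i=3
  #.### -> #   bit 23 = 1  t=1,i=3
  #.##. -> .   bit 22 = 0  t=1,i=0
  #.#.# -> .   bit 21 = 0  t=3,i=8
  #.#.. -> #   bit 20 = 1  t=0,i=9
  #..## -> #   bit 19 = 1  t=0,i=0
  #..#. -> #   bit 18 = 1  t=2,i=0
  #...# -> .   bit 17 = 0  t=4,i=4
  #.... -> #   bit 16 = 1  t=6,i=2
  .#### -> .   bit 15 = 0  t=2,i=7
  .###. -> .   bit 14 = 0  t=0,i=6
  .##.# -> #   bit 13 = 1  t=1,i=1
  .##.. -> .   bit 12 = 0  t=0,i=2
  .#.## -> #   bit 11 = 1  t=3,i=9
  .#.#. -> #   bit 10 = 1  t=2,i=2
  .#..# -> .   bit 9 = 0  t=0,i=10
  .#... -> .   bit 8 = 0  t=4,i=3
  ..### -> #   bit 7 = 1  t=0,i=5
  ..##. -> #   bit 6 = 1  t=0,i=1
  ..#.# -> #   bit 5 = 1  t=2,i=1
  ..#.. -> #   bit 4 = 1  t=4,i=2
  ...## -> .   bit 3 = 0  t=4,i=5
  ...#. -> .   bit 2 = 0  t=6,i=5
  ....# -> .   bit 1 = 0  t=6,i=4
  ..... -> #   bit 0 = 1  t=6,i=3
  bits 01000110100111010010110011110001 = 1184705777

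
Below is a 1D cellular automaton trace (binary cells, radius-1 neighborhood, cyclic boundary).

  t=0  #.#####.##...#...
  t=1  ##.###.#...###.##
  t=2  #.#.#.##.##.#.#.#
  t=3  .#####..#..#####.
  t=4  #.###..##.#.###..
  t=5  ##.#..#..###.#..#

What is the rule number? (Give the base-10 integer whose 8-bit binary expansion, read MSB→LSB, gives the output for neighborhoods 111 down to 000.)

167

  [7] ### => #  t=0,i=3
  [6] ##. => .  t=0,i=6
  [5] #.# => #  t=0,i=1
  [4] #.. => .  t=0,i=10
  [3] .## => .  t=0,i=2
  [2] .#. => #  t=0,i=0
  [1] ..# => #  t=0,i=12
  [0] ... => #  t=0,i=11
  bits 10100111 = 167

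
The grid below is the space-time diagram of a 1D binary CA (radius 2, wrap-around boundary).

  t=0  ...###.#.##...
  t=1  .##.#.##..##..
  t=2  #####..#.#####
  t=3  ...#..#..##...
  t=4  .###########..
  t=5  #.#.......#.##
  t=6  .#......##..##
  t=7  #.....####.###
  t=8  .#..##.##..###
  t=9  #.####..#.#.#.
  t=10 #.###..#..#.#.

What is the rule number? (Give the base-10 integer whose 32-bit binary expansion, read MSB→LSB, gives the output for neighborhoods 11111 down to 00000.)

  [31] ##### => .  t=2,i=0
  [30] ####. => #  t=2,i=3
  [29] ###.# => .  t=0,i=5
  [28] ###.. => .  t=2,i=4
  [27] ##.## => .  t=7,i=10
  [26] ##.#. => #  t=0,i=6
  [25] ##..# => .  t=1,i=8
  [24] ##... => #  t=0,i=11
  [23] #.### => #  t=2,i=9
  [22] #.##. => .  t=0,i=9
  [21] #.#.# => #  t=0,i=7
  [20] #.#.. => .  t=5,i=2
  [19] #..## => #  t=1,i=9
  [18] #..#. => #  t=2,i=6
  [17] #...# => #  t=1,i=13
  [16] #.... => .  t=0,i=12
  [15] .#### => #  t=2,i=10
  [14] .###. => #  t=0,i=4
  [13] .##.# => #  t=1,i=2
  [12] .##.. => #  t=0,i=10
  [11] .#.## => .  t=0,i=8
  [10] .#.#. => .  t=9,i=9
  [9] .#..# => #  t=3,i=4
  [8] .#... => .  t=5,i=3
  [7] ..### => .  t=0,i=3
  [6] ..##. => #  t=1,i=1
  [5] ..#.# => .  t=2,i=7
  [4] ..#.. => #  t=3,i=3
  [3] ...## => #  t=0,i=2
  [2] ...#. => #  t=3,i=2
  [1] ....# => #  t=0,i=1
  [0] ..... => .  t=0,i=0
  bits 01000101101011101111001001011110 = 1169093214

1169093214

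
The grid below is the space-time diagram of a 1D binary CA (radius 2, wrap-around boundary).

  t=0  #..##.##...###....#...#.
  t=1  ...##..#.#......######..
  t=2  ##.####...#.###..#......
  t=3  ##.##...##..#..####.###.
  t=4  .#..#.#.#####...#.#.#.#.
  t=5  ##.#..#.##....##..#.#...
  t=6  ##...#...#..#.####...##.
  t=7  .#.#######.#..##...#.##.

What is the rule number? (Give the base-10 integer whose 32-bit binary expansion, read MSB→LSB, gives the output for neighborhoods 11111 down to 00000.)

581349719

  [31] ##### => .  t=1,i=18
  [30] ####. => .  t=1,i=20
  [29] ###.# => #  t=3,i=18
  [28] ###.. => .  t=0,i=13
  [27] ##.## => .  t=0,i=5
  [26] ##.#. => .  t=5,i=2
  [25] ##..# => #  t=1,i=5
  [24] ##... => .  t=0,i=8
  [23] #.### => #  t=2,i=3
  [22] #.##. => .  t=0,i=6
  [21] #.#.# => #  t=4,i=6
  [20] #.#.. => .  t=0,i=0
  [19] #..## => .  t=0,i=2
  [18] #..#. => #  t=1,i=6
  [17] #...# => #  t=0,i=9
  [16] #.... => .  t=0,i=15
  [15] .#### => #  t=1,i=17
  [14] .###. => .  t=0,i=12
  [13] .##.# => #  t=0,i=4
  [12] .##.. => #  t=0,i=7
  [11] .#.## => .  t=2,i=11
  [10] .#.#. => .  t=0,i=23
  [9] .#..# => .  t=0,i=1
  [8] .#... => #  t=0,i=19
  [7] ..### => .  t=0,i=11
  [6] ..##. => #  t=0,i=3
  [5] ..#.# => .  t=0,i=22
  [4] ..#.. => #  t=0,i=18
  [3] ...## => .  t=0,i=10
  [2] ...#. => #  t=0,i=17
  [1] ....# => #  t=0,i=16
  [0] ..... => #  t=1,i=0
  bits 00100010101001101011000101010111 = 581349719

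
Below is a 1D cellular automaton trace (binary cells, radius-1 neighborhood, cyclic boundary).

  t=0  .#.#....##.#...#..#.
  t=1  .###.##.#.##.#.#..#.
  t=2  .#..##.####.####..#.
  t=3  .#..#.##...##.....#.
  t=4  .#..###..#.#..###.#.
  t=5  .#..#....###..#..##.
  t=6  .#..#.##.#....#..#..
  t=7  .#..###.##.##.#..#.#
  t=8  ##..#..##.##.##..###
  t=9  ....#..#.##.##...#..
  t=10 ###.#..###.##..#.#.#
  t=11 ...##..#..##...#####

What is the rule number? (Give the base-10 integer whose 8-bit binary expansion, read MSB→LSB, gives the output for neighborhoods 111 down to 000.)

  ### -> .   bit 7 = 0  t=1,i=2
  ##. -> .   bit 6 = 0  t=0,i=9
  #.# -> #   bit 5 = 1  t=0,i=2
  #.. -> .   bit 4 = 0  t=0,i=4
  .## -> #   bit 3 = 1  t=0,i=8
  .#. -> #   bit 2 = 1  t=0,i=1
  ..# -> .   bit 1 = 0  t=0,i=0
  ... -> #   bit 0 = 1  t=0,i=5
  bits 00101101 = 45

45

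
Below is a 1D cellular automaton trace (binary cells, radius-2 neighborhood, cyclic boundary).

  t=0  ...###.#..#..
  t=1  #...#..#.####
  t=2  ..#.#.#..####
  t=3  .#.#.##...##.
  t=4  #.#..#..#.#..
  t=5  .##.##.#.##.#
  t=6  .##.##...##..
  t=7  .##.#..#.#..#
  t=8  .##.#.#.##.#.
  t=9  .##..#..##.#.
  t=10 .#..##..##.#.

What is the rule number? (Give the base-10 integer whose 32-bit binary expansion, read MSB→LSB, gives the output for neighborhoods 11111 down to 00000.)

3235374417

  ##### -> #   bit 31 = 1  t=1,i=11
  ####. -> #   bit 30 = 1  t=1,i=12
  ###.# -> .   bit 29 = 0  t=0,i=5
  ###.. -> .   bit 28 = 0  t=1,i=0
  ##.## -> .   bit 27 = 0  t=5,i=3
  ##.#. -> .   bit 26 = 0  t=0,i=6
  ##..# -> .   bit 25 = 0  t=2,i=0
  ##... -> .   bit 24 = 0  t=1,i=1
  #.### -> #   bit 23 = 1  t=1,i=9
  #.##. -> #   bit 22 = 1  t=3,i=5
  #.#.# -> .   bit 21 = 0  t=2,i=4
  #.#.. -> #   bit 20 = 1  t=0,i=7
  #..## -> .   bit 19 = 0  t=2,i=8
  #..#. -> #   bit 18 = 1  t=0,i=9
  #...# -> #   bit 17 = 1  t=1,i=2
  #.... -> #   bit 16 = 1  t=0,i=12
  .#### -> #   bit 15 = 1  t=1,i=10
  .###. -> #   bit 14 = 1  t=0,i=4
  .##.# -> #   bit 13 = 1  t=5,i=2
  .##.. -> .   bit 12 = 0  t=3,i=6
  .#.## -> .   bit 11 = 0  t=1,i=8
  .#.#. -> #   bit 10 = 1  t=2,i=3
  .#..# -> .   bit 9 = 0  t=0,i=8
  .#... -> #   bit 8 = 1  t=0,i=11
  ..### -> .   bit 7 = 0  t=0,i=3
  ..##. -> #   bit 6 = 1  t=3,i=10
  ..#.# -> .   bit 5 = 0  t=1,i=7
  ..#.. -> #   bit 4 = 1  t=0,i=10
  ...## -> .   bit 3 = 0  t=0,i=2
  ...#. -> .   bit 2 = 0  t=1,i=3
  ....# -> .   bit 1 = 0  t=0,i=1
  ..... -> #   bit 0 = 1  t=0,i=0
  bits 11000000110101111110010101010001 = 3235374417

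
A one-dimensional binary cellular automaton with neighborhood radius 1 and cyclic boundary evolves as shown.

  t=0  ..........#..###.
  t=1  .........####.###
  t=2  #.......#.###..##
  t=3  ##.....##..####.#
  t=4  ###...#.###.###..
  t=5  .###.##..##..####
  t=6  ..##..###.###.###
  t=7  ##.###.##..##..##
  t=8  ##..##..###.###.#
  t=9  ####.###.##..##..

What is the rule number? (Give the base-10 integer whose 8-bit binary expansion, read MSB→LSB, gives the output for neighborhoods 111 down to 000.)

214

  [7] ### => #  t=0,i=14
  [6] ##. => #  t=0,i=15
  [5] #.# => .  t=1,i=13
  [4] #.. => #  t=0,i=11
  [3] .## => .  t=0,i=13
  [2] .#. => #  t=0,i=10
  [1] ..# => #  t=0,i=9
  [0] ... => .  t=0,i=0
  bits 11010110 = 214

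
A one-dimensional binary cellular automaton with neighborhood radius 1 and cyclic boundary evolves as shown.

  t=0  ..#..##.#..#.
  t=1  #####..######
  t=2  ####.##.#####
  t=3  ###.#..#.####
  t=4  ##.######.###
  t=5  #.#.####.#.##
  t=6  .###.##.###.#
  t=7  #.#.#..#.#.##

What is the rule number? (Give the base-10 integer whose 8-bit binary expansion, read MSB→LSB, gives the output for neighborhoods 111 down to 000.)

  nb ###: next=#  (t=1,i=0, bit7=1)
  nb ##.: next=.  (t=0,i=6, bit6=0)
  nb #.#: next=#  (t=0,i=7, bit5=1)
  nb #..: next=#  (t=0,i=3, bit4=1)
  nb .##: next=.  (t=0,i=5, bit3=0)
  nb .#.: next=#  (t=0,i=2, bit2=1)
  nb ..#: next=#  (t=0,i=1, bit1=1)
  nb ...: next=#  (t=0,i=0, bit0=1)
  bits 10110111 = 183

183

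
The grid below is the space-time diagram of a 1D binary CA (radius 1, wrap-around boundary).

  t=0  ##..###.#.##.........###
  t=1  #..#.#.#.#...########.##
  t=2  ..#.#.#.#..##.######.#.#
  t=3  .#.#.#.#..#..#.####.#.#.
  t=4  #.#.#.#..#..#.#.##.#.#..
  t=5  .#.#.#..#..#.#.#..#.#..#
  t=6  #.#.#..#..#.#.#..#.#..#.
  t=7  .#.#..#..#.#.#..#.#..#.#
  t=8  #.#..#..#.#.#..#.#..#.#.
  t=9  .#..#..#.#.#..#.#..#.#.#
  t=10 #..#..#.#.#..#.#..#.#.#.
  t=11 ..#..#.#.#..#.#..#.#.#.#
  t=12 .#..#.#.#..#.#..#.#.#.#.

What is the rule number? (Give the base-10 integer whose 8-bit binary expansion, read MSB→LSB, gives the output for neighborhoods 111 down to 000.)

163

  nb ###: next=#  (t=0,i=0, bit7=1)
  nb ##.: next=.  (t=0,i=1, bit6=0)
  nb #.#: next=#  (t=0,i=7, bit5=1)
  nb #..: next=.  (t=0,i=2, bit4=0)
  nb .##: next=.  (t=0,i=4, bit3=0)
  nb .#.: next=.  (t=0,i=8, bit2=0)
  nb ..#: next=#  (t=0,i=3, bit1=1)
  nb ...: next=#  (t=0,i=13, bit0=1)
  bits 10100011 = 163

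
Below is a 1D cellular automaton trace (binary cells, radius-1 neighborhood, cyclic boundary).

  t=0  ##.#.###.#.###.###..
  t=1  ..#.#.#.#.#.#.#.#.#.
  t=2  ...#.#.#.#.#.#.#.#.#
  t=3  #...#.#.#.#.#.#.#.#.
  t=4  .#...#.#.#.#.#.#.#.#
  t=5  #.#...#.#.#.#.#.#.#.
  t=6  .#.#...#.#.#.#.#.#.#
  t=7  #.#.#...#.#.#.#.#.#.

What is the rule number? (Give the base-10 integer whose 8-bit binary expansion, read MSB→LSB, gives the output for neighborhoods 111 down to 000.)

  [7] ### => #  t=0,i=6
  [6] ##. => .  t=0,i=1
  [5] #.# => #  t=0,i=2
  [4] #.. => #  t=0,i=18
  [3] .## => .  t=0,i=0
  [2] .#. => .  t=0,i=3
  [1] ..# => .  t=0,i=19
  [0] ... => .  t=1,i=0
  bits 10110000 = 176

176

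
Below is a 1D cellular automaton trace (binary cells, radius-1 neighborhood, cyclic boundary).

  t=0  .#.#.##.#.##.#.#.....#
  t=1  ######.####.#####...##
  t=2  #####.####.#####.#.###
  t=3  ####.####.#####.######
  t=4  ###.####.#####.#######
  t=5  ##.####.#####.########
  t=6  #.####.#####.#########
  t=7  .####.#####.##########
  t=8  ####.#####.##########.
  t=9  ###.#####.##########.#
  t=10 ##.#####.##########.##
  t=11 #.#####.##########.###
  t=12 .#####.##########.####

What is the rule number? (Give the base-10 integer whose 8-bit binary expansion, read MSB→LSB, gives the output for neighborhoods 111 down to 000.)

190

  nb ###: next=#  (t=1,i=0, bit7=1)
  nb ##.: next=.  (t=0,i=6, bit6=0)
  nb #.#: next=#  (t=0,i=0, bit5=1)
  nb #..: next=#  (t=0,i=16, bit4=1)
  nb .##: next=#  (t=0,i=5, bit3=1)
  nb .#.: next=#  (t=0,i=1, bit2=1)
  nb ..#: next=#  (t=0,i=20, bit1=1)
  nb ...: next=.  (t=0,i=17, bit0=0)
  bits 10111110 = 190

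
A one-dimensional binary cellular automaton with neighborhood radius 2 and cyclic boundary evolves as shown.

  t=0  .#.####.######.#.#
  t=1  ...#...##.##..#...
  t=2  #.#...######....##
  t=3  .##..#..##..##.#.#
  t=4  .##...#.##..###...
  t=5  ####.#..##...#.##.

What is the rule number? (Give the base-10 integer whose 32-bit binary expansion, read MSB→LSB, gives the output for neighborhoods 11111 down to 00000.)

  ##### -> #   bit 31 = 1  t=0,i=10
  ####. -> .   bit 30 = 0  t=0,i=5
  ###.# -> .   bit 29 = 0  t=0,i=6
  ###.. -> .   bit 28 = 0  t=2,i=11
  ##.## -> #   bit 27 = 1  t=0,i=7
  ##.#. -> #   bit 26 = 1  t=0,i=14
  ##..# -> .   bit 25 = 0  t=1,i=12
  ##... -> #   bit 24 = 1  t=2,i=12
  #.### -> #   bit 23 = 1  t=0,i=3
  #.##. -> #   bit 22 = 1  t=1,i=10
  #.#.# -> .   bit 21 = 0  t=0,i=1
  #.#.. -> #   bit 20 = 1  t=2,i=2
  #..## -> .   bit 19 = 0  t=3,i=7
  #..#. -> .   bit 18 = 0  t=1,i=13
  #...# -> .   bit 17 = 0  t=1,i=5
  #.... -> #   bit 16 = 1  t=1,i=16
  .#### -> .   bit 15 = 0  t=0,i=4
  .###. -> #   bit 14 = 1  t=2,i=17
  .##.# -> #   bit 13 = 1  t=1,i=8
  .##.. -> #   bit 12 = 1  t=1,i=11
  .#.## -> .   bit 11 = 0  t=0,i=2
  .#.#. -> .   bit 10 = 0  t=0,i=0
  .#..# -> #   bit 9 = 1  t=3,i=6
  .#... -> .   bit 8 = 0  t=1,i=4
  ..### -> .   bit 7 = 0  t=2,i=6
  ..##. -> #   bit 6 = 1  t=1,i=7
  ..#.# -> .   bit 5 = 0  t=4,i=6
  ..#.. -> .   bit 4 = 0  t=1,i=3
  ...## -> #   bit 3 = 1  t=1,i=6
  ...#. -> #   bit 2 = 1  t=1,i=2
  ....# -> .   bit 1 = 0  t=1,i=1
  ..... -> #   bit 0 = 1  t=1,i=0
  bits 10001101110100010111001001001101 = 2379313741

2379313741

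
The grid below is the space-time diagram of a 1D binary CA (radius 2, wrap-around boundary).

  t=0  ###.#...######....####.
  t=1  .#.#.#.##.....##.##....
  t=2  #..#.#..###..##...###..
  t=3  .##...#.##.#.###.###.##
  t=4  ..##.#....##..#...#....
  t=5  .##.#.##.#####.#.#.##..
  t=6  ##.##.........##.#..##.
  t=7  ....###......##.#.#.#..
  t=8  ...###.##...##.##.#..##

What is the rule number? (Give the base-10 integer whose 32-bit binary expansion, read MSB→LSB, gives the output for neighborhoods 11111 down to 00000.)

  [31] ##### => .  t=0,i=10
  [30] ####. => .  t=0,i=12
  [29] ###.# => .  t=0,i=2
  [28] ###.. => .  t=0,i=13
  [27] ##.## => .  t=0,i=22
  [26] ##.#. => #  t=0,i=3
  [25] ##..# => #  t=2,i=11
  [24] ##... => #  t=0,i=14
  [23] #.### => .  t=0,i=0
  [22] #.##. => .  t=1,i=7
  [21] #.#.# => #  t=1,i=3
  [20] #.#.. => .  t=0,i=4
  [19] #..## => .  t=2,i=7
  [18] #..#. => #  t=2,i=2
  [17] #...# => .  t=0,i=6
  [16] #.... => #  t=0,i=15
  [15] .#### => .  t=0,i=9
  [14] .###. => #  t=0,i=1
  [13] .##.# => .  t=1,i=15
  [12] .##.. => #  t=1,i=8
  [11] .#.## => .  t=1,i=6
  [10] .#.#. => .  t=1,i=2
  [9] .#..# => #  t=2,i=1
  [8] .#... => #  t=0,i=5
  [7] ..### => #  t=0,i=8
  [6] ..##. => #  t=1,i=14
  [5] ..#.# => .  t=1,i=1
  [4] ..#.. => .  t=2,i=0
  [3] ...## => #  t=0,i=7
  [2] ...#. => #  t=1,i=0
  [1] ....# => .  t=0,i=16
  [0] ..... => .  t=1,i=11
  bits 00000111001001010101001111001100 = 119886796

119886796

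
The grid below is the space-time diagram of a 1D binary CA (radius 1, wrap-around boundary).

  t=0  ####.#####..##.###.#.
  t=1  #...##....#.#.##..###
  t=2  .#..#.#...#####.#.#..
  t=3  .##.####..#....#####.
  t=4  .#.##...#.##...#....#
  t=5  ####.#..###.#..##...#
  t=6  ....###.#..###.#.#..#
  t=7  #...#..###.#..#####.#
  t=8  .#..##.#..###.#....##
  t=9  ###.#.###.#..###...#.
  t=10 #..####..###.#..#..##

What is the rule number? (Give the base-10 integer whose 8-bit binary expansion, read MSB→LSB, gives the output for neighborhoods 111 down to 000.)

  ### -> .   bit 7 = 0  t=0,i=1
  ##. -> .   bit 6 = 0  t=0,i=3
  #.# -> #   bit 5 = 1  t=0,i=4
  #.. -> #   bit 4 = 1  t=0,i=10
  .## -> #   bit 3 = 1  t=0,i=0
  .#. -> #   bit 2 = 1  t=0,i=19
  ..# -> .   bit 1 = 0  t=0,i=11
  ... -> .   bit 0 = 0  t=1,i=2
  bits 00111100 = 60

60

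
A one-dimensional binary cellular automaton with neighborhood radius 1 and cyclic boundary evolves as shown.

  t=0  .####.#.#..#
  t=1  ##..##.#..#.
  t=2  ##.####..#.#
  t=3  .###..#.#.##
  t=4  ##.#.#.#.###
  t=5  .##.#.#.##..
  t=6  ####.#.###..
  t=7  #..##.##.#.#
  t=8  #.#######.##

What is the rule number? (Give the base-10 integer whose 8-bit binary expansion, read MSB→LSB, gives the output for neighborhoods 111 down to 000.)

  nb ###: next=.  (t=0,i=2, bit7=0)
  nb ##.: next=#  (t=0,i=4, bit6=1)
  nb #.#: next=#  (t=0,i=0, bit5=1)
  nb #..: next=.  (t=0,i=9, bit4=0)
  nb .##: next=#  (t=0,i=1, bit3=1)
  nb .#.: next=.  (t=0,i=6, bit2=0)
  nb ..#: next=#  (t=0,i=10, bit1=1)
  nb ...: next=.  (t=5,i=11, bit0=0)
  bits 01101010 = 106

106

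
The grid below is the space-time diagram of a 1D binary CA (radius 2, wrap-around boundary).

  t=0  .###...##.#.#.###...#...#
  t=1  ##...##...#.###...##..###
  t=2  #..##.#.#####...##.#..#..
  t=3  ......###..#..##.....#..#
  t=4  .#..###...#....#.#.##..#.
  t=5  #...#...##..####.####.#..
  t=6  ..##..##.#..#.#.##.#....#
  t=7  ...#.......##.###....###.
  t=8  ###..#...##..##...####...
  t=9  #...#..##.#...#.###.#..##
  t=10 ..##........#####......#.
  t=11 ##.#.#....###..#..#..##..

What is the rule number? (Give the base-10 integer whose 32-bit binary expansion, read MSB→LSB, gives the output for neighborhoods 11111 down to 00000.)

  [31] ##### => .  t=1,i=24
  [30] ####. => #  t=1,i=0
  [29] ###.# => .  t=5,i=15
  [28] ###.. => .  t=0,i=3
  [27] ##.## => #  t=5,i=16
  [26] ##.#. => .  t=0,i=9
  [25] ##..# => .  t=1,i=20
  [24] ##... => .  t=0,i=4
  [23] #.### => #  t=0,i=1
  [22] #.##. => #  t=4,i=19
  [21] #.#.# => #  t=0,i=10
  [20] #.#.. => .  t=2,i=19
  [19] #..## => .  t=1,i=21
  [18] #..#. => #  t=2,i=21
  [17] #...# => #  t=0,i=5
  [16] #.... => #  t=3,i=1
  [15] .#### => .  t=1,i=23
  [14] .###. => .  t=0,i=2
  [13] .##.# => .  t=0,i=8
  [12] .##.. => #  t=1,i=6
  [11] .#.## => #  t=0,i=0
  [10] .#.#. => .  t=0,i=11
  [9] .#..# => .  t=2,i=1
  [8] .#... => .  t=0,i=21
  [7] ..### => #  t=1,i=22
  [6] ..##. => .  t=0,i=7
  [5] ..#.# => #  t=0,i=24
  [4] ..#.. => .  t=0,i=20
  [3] ...## => #  t=0,i=6
  [2] ...#. => #  t=0,i=19
  [1] ....# => #  t=3,i=4
  [0] ..... => .  t=3,i=2
  bits 01001000111001110001100010101110 = 1223104686

1223104686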